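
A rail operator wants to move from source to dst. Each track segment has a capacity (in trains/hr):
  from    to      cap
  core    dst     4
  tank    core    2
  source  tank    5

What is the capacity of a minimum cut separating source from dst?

2

Max flow = 2 (via 1 augmenting path).
In the residual at optimum, the set reachable from source is {source, tank}.
Cut edges: tank→core (cap 2). Sum = 2.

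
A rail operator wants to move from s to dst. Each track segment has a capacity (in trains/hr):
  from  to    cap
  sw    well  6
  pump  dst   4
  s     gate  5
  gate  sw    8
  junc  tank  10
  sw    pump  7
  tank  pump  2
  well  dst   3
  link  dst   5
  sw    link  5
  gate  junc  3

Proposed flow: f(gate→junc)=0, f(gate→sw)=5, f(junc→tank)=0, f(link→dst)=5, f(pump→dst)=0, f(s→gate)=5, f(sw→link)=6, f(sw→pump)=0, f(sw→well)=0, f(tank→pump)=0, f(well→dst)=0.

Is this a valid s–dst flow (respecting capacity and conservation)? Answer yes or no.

No

Capacity violated on sw→link: flow 6 > capacity 5.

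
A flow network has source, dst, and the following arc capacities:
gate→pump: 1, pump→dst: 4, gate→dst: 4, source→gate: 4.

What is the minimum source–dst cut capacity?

Max flow = 4 (via 1 augmenting path).
In the residual at optimum, the set reachable from source is {source}.
Cut edges: source→gate (cap 4). Sum = 4.

4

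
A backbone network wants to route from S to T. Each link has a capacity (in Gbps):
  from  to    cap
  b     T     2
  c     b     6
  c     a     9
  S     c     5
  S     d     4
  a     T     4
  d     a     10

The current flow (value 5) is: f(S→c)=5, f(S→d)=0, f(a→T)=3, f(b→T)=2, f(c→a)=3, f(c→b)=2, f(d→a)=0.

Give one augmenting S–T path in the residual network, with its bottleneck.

S→d→a→T, bottleneck 1

Residual along S→d→a→T: S→d: 4, d→a: 10, a→T: 1.
Bottleneck = min = 1.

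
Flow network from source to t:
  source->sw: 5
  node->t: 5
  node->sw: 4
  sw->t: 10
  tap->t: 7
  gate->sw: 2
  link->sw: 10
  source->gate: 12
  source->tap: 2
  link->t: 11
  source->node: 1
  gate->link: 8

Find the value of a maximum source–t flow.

Augment source->node->t: bottleneck 1. Total 1.
Augment source->tap->t: bottleneck 2. Total 3.
Augment source->sw->t: bottleneck 5. Total 8.
Augment source->gate->link->t: bottleneck 8. Total 16.
Augment source->gate->sw->t: bottleneck 2. Total 18.
No augmenting path remains in the residual graph.

18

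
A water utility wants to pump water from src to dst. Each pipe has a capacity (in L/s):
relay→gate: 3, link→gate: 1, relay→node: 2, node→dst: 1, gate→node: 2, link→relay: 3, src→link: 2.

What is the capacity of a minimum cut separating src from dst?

1

Max flow = 1 (via 1 augmenting path).
In the residual at optimum, the set reachable from src is {gate, link, node, relay, src}.
Cut edges: node→dst (cap 1). Sum = 1.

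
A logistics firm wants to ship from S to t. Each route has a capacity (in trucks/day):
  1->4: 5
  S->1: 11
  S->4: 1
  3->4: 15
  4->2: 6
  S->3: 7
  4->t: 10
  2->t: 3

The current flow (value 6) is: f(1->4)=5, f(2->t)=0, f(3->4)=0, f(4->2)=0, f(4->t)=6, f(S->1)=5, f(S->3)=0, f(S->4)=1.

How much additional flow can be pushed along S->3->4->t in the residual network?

Residual capacities along the path: S->3: 7, 3->4: 15, 4->t: 4.
Minimum is 4.

4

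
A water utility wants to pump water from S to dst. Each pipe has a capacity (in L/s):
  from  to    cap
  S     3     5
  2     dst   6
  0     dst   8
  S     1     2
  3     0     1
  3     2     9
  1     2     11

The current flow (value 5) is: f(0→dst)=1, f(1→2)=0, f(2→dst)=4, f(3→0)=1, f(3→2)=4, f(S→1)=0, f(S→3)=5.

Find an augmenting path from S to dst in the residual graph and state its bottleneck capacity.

Residual along S→1→2→dst: S→1: 2, 1→2: 11, 2→dst: 2.
Bottleneck = min = 2.

S→1→2→dst, bottleneck 2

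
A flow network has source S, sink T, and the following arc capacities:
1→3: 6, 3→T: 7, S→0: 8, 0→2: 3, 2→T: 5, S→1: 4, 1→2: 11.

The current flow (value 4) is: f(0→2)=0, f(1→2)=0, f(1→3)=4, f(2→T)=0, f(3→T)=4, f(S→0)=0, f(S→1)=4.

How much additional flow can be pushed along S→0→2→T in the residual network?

Residual capacities along the path: S→0: 8, 0→2: 3, 2→T: 5.
Minimum is 3.

3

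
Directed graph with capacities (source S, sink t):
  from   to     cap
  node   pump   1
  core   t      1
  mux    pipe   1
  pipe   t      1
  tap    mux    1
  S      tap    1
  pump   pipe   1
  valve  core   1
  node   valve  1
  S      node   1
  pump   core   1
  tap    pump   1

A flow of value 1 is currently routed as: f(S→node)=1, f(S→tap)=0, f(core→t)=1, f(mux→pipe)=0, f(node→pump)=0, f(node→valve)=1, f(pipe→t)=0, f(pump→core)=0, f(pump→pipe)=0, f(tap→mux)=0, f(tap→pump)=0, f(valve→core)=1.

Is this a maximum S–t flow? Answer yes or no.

No

Residual path S→tap→pump→pipe→t has bottleneck 1 > 0.
Pushing 1 along it raises the flow to 2, so the given flow is not maximum.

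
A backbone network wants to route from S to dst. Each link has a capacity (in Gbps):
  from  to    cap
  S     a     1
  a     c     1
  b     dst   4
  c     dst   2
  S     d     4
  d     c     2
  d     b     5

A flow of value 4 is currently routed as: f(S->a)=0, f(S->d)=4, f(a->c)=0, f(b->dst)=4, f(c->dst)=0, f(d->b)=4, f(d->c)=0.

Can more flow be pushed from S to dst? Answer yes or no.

Yes

Residual path S->a->c->dst has bottleneck 1 > 0.
Pushing 1 along it raises the flow to 5, so the given flow is not maximum.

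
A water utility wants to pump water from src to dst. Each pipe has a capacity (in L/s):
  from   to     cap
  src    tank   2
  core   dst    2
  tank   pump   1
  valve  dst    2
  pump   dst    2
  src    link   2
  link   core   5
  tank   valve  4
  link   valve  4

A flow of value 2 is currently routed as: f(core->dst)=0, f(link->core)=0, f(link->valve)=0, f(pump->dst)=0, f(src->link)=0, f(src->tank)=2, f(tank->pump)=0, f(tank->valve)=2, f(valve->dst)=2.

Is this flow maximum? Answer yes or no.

Residual path src->link->core->dst has bottleneck 2 > 0.
Pushing 2 along it raises the flow to 4, so the given flow is not maximum.

No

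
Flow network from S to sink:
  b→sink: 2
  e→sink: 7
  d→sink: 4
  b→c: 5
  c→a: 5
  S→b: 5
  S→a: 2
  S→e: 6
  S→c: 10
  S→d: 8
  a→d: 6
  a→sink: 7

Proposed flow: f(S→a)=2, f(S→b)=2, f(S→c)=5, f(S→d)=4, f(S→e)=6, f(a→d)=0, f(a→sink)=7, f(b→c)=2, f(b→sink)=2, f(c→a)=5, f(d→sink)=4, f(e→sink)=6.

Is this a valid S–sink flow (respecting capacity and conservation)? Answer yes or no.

No

Conservation fails at b: inflow 2 ≠ outflow 4.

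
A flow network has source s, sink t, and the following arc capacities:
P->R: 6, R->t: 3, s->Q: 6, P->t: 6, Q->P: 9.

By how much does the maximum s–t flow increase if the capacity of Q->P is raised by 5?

Original max flow = 6.
Edge Q->P does not cross the min cut (source side {s}), so extra capacity there cannot help.
New max flow = 6. Increase = 0.

0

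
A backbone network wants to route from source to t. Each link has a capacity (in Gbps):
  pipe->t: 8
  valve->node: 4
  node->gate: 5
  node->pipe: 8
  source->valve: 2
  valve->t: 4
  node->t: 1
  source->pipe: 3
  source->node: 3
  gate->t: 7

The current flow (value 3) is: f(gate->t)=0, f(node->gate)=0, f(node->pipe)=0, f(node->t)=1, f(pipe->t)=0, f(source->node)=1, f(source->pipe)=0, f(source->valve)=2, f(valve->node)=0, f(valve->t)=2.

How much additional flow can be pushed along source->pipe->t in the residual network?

Residual capacities along the path: source->pipe: 3, pipe->t: 8.
Minimum is 3.

3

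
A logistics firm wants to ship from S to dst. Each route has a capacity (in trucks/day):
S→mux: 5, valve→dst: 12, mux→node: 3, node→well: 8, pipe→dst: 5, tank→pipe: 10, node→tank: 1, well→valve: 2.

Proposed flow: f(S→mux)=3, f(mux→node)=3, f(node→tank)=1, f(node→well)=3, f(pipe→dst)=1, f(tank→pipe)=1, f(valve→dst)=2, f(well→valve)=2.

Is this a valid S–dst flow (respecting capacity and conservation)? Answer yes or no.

No

Conservation fails at well: inflow 3 ≠ outflow 2.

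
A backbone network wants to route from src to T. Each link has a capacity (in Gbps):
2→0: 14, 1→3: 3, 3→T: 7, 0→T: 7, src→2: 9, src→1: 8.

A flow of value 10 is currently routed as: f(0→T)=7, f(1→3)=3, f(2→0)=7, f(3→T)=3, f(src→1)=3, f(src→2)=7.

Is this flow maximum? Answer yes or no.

Yes

Residual reachable from src: {0, 1, 2, src}; T is not reachable.
Saturated cut: 1→3, 0→T with total capacity 10 = current flow value. Flow is maximum.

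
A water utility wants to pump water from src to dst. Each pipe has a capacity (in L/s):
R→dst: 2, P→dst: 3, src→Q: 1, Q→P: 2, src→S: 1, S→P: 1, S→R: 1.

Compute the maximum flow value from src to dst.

2

Augment src→Q→P→dst: bottleneck 1. Total 1.
Augment src→S→P→dst: bottleneck 1. Total 2.
No augmenting path remains in the residual graph.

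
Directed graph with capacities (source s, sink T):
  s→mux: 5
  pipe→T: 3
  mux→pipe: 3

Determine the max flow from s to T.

Augment s→mux→pipe→T: bottleneck 3. Total 3.
No augmenting path remains in the residual graph.

3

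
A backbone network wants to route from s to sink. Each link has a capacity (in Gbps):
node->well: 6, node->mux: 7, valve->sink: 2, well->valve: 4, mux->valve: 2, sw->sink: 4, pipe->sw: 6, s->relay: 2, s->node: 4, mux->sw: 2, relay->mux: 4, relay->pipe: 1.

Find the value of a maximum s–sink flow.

5

Augment s->relay->pipe->sw->sink: bottleneck 1. Total 1.
Augment s->relay->mux->sw->sink: bottleneck 1. Total 2.
Augment s->node->mux->sw->sink: bottleneck 1. Total 3.
Augment s->node->mux->valve->sink: bottleneck 2. Total 5.
No augmenting path remains in the residual graph.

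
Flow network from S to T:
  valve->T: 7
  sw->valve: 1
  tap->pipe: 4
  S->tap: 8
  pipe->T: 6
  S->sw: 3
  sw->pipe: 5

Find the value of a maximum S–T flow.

7

Augment S->tap->pipe->T: bottleneck 4. Total 4.
Augment S->sw->pipe->T: bottleneck 2. Total 6.
Augment S->sw->valve->T: bottleneck 1. Total 7.
No augmenting path remains in the residual graph.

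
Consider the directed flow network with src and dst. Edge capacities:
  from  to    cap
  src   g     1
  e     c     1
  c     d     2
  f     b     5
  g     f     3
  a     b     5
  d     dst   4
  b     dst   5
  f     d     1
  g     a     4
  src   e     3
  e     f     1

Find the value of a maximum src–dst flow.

3

Augment src→g→a→b→dst: bottleneck 1. Total 1.
Augment src→e→f→b→dst: bottleneck 1. Total 2.
Augment src→e→c→d→dst: bottleneck 1. Total 3.
No augmenting path remains in the residual graph.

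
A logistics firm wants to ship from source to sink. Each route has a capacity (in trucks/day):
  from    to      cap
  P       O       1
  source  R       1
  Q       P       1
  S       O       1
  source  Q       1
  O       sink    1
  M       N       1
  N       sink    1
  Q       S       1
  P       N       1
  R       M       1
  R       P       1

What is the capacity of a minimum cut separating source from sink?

2

Max flow = 2 (via 2 augmenting paths).
In the residual at optimum, the set reachable from source is {source}.
Cut edges: source→R (cap 1), source→Q (cap 1). Sum = 2.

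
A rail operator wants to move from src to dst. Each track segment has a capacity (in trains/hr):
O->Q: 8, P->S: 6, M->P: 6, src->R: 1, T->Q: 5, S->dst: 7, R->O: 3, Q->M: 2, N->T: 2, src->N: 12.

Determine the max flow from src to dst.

Augment src->N->T->Q->M->P->S->dst: bottleneck 2. Total 2.
No augmenting path remains in the residual graph.

2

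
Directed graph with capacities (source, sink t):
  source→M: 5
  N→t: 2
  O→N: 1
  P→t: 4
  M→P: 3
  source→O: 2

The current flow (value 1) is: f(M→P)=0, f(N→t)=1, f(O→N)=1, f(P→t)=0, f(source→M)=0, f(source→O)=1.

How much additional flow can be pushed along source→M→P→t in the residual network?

3

Residual capacities along the path: source→M: 5, M→P: 3, P→t: 4.
Minimum is 3.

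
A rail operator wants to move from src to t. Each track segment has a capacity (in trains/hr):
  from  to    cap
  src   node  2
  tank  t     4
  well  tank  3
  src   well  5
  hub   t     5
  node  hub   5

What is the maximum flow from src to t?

5

Augment src→node→hub→t: bottleneck 2. Total 2.
Augment src→well→tank→t: bottleneck 3. Total 5.
No augmenting path remains in the residual graph.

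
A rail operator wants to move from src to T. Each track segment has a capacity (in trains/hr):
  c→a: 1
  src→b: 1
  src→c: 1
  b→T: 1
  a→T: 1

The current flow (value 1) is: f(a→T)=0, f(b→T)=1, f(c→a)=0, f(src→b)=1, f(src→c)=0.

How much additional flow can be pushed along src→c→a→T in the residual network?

1

Residual capacities along the path: src→c: 1, c→a: 1, a→T: 1.
Minimum is 1.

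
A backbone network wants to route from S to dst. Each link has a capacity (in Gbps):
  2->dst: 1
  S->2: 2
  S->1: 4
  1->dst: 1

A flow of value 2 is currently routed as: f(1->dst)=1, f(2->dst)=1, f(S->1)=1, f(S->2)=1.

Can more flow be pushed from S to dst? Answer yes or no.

No

Residual reachable from S: {1, 2, S}; dst is not reachable.
Saturated cut: 1->dst, 2->dst with total capacity 2 = current flow value. Flow is maximum.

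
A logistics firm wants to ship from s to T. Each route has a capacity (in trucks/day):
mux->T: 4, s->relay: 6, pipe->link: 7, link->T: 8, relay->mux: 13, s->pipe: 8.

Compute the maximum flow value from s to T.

11

Augment s->pipe->link->T: bottleneck 7. Total 7.
Augment s->relay->mux->T: bottleneck 4. Total 11.
No augmenting path remains in the residual graph.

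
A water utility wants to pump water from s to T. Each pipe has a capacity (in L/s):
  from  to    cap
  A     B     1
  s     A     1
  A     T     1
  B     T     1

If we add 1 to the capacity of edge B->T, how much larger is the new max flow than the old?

Original max flow = 1.
Edge B->T does not cross the min cut (source side {s}), so extra capacity there cannot help.
New max flow = 1. Increase = 0.

0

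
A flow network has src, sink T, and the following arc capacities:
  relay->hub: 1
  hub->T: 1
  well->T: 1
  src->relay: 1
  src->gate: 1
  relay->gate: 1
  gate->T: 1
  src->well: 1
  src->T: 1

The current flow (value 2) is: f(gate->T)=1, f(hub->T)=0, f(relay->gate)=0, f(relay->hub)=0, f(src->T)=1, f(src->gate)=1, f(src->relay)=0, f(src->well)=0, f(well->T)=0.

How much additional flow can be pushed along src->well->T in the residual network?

Residual capacities along the path: src->well: 1, well->T: 1.
Minimum is 1.

1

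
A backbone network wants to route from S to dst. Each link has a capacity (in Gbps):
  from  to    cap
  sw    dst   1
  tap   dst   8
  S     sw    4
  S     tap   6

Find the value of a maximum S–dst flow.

7

Augment S→tap→dst: bottleneck 6. Total 6.
Augment S→sw→dst: bottleneck 1. Total 7.
No augmenting path remains in the residual graph.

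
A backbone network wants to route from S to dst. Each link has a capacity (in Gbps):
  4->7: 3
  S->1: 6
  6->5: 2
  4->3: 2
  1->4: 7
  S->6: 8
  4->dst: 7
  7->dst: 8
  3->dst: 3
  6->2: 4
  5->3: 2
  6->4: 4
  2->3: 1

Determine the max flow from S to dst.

Augment S->6->4->dst: bottleneck 4. Total 4.
Augment S->1->4->dst: bottleneck 3. Total 7.
Augment S->6->5->3->dst: bottleneck 2. Total 9.
Augment S->6->2->3->dst: bottleneck 1. Total 10.
Augment S->1->4->7->dst: bottleneck 3. Total 13.
No augmenting path remains in the residual graph.

13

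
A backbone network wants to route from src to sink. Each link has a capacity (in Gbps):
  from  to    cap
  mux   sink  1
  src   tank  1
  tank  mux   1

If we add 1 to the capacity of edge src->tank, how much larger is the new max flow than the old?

Original max flow = 1.
Even with extra capacity on src->tank, another cut of capacity 1 remains binding.
New max flow = 1. Increase = 0.

0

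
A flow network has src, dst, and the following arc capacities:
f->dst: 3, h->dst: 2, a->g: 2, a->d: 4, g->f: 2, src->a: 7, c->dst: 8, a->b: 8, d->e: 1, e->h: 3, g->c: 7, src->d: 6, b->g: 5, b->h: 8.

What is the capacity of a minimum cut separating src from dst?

8

Max flow = 8 (via 4 augmenting paths).
In the residual at optimum, the set reachable from src is {d, src}.
Cut edges: src->a (cap 7), d->e (cap 1). Sum = 8.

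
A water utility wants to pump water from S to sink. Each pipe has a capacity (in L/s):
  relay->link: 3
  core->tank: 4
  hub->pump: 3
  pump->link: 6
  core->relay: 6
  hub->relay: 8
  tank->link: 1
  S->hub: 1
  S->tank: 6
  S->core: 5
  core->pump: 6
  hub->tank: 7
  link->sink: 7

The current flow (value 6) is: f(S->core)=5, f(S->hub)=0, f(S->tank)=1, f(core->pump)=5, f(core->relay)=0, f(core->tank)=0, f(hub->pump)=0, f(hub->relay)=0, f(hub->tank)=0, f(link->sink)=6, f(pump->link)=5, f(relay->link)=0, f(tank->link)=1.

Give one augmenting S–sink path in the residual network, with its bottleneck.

Residual along S->hub->relay->link->sink: S->hub: 1, hub->relay: 8, relay->link: 3, link->sink: 1.
Bottleneck = min = 1.

S->hub->relay->link->sink, bottleneck 1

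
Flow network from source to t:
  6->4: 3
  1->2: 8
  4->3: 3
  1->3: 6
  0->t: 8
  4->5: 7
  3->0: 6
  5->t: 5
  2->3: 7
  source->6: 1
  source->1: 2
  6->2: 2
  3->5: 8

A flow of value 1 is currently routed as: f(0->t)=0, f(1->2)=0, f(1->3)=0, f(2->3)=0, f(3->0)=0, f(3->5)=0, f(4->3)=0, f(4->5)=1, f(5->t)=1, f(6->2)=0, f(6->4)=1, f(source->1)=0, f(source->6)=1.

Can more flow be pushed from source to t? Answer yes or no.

Residual path source->1->3->0->t has bottleneck 2 > 0.
Pushing 2 along it raises the flow to 3, so the given flow is not maximum.

Yes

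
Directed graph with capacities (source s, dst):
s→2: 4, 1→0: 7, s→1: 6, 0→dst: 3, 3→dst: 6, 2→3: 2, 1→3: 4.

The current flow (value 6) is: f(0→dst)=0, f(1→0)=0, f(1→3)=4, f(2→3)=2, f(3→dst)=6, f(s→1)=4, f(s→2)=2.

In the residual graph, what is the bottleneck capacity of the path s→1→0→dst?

2

Residual capacities along the path: s→1: 2, 1→0: 7, 0→dst: 3.
Minimum is 2.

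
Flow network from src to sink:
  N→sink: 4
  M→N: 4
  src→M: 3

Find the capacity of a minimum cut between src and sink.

3

Max flow = 3 (via 1 augmenting path).
In the residual at optimum, the set reachable from src is {src}.
Cut edges: src→M (cap 3). Sum = 3.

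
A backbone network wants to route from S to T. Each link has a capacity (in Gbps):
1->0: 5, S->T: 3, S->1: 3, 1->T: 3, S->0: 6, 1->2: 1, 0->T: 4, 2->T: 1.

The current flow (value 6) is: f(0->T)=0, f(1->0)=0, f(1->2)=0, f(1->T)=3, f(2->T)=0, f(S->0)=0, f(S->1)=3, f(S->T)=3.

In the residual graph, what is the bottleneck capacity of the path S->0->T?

Residual capacities along the path: S->0: 6, 0->T: 4.
Minimum is 4.

4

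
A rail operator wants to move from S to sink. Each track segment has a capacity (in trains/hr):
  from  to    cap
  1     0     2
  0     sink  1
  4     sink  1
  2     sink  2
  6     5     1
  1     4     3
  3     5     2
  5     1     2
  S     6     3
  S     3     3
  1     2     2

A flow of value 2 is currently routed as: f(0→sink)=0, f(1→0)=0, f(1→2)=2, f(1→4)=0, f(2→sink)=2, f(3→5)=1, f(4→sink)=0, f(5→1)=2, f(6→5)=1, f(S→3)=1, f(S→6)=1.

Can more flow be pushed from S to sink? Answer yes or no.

Residual reachable from S: {3, 5, 6, S}; sink is not reachable.
Saturated cut: 5→1 with total capacity 2 = current flow value. Flow is maximum.

No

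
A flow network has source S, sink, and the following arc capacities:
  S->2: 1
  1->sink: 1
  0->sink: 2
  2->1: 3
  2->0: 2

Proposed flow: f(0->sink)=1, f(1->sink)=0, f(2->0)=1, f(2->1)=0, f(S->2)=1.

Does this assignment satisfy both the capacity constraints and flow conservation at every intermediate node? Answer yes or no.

Yes

Every edge has 0 ≤ f(e) ≤ cap(e).
At each intermediate node, inflow equals outflow.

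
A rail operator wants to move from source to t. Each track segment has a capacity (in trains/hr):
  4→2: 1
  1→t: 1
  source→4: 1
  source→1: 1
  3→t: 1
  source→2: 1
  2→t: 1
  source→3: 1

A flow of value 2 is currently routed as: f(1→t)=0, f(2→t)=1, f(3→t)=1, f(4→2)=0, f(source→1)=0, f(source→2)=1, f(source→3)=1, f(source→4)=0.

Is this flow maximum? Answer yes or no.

No

Residual path source→1→t has bottleneck 1 > 0.
Pushing 1 along it raises the flow to 3, so the given flow is not maximum.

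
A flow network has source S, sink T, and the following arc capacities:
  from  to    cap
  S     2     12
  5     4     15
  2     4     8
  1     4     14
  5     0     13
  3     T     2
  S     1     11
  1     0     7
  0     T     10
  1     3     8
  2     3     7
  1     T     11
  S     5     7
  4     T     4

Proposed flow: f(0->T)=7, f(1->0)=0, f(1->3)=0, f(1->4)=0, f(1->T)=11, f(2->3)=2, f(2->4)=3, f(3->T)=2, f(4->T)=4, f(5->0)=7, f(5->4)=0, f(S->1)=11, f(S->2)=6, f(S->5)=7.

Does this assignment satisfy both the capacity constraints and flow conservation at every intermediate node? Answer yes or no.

No

Conservation fails at 2: inflow 6 ≠ outflow 5.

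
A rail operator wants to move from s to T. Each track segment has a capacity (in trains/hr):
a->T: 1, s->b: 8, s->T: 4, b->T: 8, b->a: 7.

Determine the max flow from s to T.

12

Augment s->T: bottleneck 4. Total 4.
Augment s->b->T: bottleneck 8. Total 12.
No augmenting path remains in the residual graph.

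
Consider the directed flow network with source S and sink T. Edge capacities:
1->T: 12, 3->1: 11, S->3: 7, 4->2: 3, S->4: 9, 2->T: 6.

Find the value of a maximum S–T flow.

10

Augment S->4->2->T: bottleneck 3. Total 3.
Augment S->3->1->T: bottleneck 7. Total 10.
No augmenting path remains in the residual graph.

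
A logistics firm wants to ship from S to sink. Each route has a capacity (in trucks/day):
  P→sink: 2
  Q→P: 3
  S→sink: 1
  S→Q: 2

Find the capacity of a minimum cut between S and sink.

Max flow = 3 (via 2 augmenting paths).
In the residual at optimum, the set reachable from S is {S}.
Cut edges: S→Q (cap 2), S→sink (cap 1). Sum = 3.

3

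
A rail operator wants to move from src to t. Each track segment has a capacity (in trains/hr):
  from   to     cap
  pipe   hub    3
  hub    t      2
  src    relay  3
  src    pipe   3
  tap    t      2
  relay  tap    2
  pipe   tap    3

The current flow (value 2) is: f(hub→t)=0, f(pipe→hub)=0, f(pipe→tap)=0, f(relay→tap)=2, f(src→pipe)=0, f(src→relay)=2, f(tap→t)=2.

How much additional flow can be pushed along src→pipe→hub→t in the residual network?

2

Residual capacities along the path: src→pipe: 3, pipe→hub: 3, hub→t: 2.
Minimum is 2.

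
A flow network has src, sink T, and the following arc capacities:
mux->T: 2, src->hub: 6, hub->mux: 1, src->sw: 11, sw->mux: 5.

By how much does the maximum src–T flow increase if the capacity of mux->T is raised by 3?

Original max flow = 2.
After raising cap(mux->T), augmenting paths through that edge carry 3 more units.
New max flow = 5. Increase = 3.

3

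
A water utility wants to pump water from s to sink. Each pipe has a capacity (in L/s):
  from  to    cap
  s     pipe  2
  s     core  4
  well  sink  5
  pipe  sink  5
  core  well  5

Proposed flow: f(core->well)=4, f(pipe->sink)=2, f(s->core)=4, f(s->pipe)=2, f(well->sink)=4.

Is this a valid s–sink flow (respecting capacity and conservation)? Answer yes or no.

Yes

Every edge has 0 ≤ f(e) ≤ cap(e).
At each intermediate node, inflow equals outflow.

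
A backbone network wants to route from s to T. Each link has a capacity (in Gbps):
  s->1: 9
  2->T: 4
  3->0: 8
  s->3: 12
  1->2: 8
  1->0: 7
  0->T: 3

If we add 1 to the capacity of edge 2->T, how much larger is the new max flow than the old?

Original max flow = 7.
After raising cap(2->T), augmenting paths through that edge carry 1 more unit.
New max flow = 8. Increase = 1.

1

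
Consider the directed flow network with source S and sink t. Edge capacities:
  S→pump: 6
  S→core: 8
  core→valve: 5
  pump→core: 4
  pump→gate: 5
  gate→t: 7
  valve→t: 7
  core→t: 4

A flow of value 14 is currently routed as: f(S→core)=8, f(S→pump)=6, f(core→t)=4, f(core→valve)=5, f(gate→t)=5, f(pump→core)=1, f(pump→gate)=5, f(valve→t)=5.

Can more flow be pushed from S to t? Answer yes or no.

Residual reachable from S: {S}; t is not reachable.
Saturated cut: S→pump, S→core with total capacity 14 = current flow value. Flow is maximum.

No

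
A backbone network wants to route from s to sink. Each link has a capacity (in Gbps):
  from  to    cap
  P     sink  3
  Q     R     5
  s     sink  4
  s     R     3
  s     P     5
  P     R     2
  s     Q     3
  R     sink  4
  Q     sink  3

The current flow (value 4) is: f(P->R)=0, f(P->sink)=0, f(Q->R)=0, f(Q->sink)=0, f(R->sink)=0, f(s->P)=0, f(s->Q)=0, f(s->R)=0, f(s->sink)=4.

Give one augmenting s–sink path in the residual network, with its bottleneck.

Residual along s->P->sink: s->P: 5, P->sink: 3.
Bottleneck = min = 3.

s->P->sink, bottleneck 3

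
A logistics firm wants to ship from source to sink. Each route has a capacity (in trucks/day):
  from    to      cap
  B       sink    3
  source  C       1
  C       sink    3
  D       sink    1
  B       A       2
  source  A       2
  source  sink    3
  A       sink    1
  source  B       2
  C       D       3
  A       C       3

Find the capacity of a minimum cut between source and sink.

Max flow = 8 (via 5 augmenting paths).
In the residual at optimum, the set reachable from source is {source}.
Cut edges: source->B (cap 2), source->A (cap 2), source->C (cap 1), source->sink (cap 3). Sum = 8.

8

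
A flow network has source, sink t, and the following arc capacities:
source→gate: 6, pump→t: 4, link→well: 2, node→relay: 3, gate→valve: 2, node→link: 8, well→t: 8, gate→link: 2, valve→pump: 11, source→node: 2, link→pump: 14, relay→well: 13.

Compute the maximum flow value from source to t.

Augment source→node→relay→well→t: bottleneck 2. Total 2.
Augment source→gate→link→well→t: bottleneck 2. Total 4.
Augment source→gate→valve→pump→t: bottleneck 2. Total 6.
No augmenting path remains in the residual graph.

6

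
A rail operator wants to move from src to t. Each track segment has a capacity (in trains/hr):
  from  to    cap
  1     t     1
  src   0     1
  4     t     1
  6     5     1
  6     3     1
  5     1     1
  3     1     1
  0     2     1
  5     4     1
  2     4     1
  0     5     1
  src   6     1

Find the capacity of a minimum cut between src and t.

2

Max flow = 2 (via 2 augmenting paths).
In the residual at optimum, the set reachable from src is {src}.
Cut edges: src->6 (cap 1), src->0 (cap 1). Sum = 2.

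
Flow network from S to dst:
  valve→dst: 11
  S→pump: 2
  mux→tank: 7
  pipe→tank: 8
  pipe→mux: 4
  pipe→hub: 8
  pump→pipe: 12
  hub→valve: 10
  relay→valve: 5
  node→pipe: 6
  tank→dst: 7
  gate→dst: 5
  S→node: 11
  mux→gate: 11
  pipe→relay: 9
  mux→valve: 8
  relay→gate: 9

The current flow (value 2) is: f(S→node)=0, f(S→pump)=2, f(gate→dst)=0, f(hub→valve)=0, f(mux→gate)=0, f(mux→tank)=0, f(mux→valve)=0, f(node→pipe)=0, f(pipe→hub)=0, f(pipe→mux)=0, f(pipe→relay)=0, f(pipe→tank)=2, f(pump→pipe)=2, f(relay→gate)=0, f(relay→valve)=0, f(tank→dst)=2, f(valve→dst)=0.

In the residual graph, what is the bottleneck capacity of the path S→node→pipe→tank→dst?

5

Residual capacities along the path: S→node: 11, node→pipe: 6, pipe→tank: 6, tank→dst: 5.
Minimum is 5.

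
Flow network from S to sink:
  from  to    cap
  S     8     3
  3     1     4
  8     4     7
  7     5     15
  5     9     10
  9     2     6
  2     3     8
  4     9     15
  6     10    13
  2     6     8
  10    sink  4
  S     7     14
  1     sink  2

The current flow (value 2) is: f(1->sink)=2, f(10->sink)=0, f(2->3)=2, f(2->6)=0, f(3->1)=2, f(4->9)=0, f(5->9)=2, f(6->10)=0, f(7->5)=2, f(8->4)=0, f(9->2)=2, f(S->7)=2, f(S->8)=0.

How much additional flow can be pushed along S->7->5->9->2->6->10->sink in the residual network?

Residual capacities along the path: S->7: 12, 7->5: 13, 5->9: 8, 9->2: 4, 2->6: 8, 6->10: 13, 10->sink: 4.
Minimum is 4.

4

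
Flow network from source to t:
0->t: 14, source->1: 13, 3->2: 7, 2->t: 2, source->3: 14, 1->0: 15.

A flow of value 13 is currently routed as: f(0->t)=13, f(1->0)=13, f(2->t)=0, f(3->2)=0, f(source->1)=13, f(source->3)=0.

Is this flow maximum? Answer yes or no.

Residual path source->3->2->t has bottleneck 2 > 0.
Pushing 2 along it raises the flow to 15, so the given flow is not maximum.

No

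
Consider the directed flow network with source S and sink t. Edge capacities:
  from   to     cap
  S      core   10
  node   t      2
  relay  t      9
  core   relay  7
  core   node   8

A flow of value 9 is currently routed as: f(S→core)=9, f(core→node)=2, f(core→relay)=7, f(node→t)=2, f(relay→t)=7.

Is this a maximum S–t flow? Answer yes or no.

Residual reachable from S: {S, core, node}; t is not reachable.
Saturated cut: core→relay, node→t with total capacity 9 = current flow value. Flow is maximum.

Yes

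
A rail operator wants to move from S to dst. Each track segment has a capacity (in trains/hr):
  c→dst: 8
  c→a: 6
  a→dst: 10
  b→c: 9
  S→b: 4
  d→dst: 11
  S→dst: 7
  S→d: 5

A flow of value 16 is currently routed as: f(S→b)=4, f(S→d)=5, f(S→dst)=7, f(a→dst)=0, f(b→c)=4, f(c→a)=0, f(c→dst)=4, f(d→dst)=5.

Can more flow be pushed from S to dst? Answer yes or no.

Residual reachable from S: {S}; dst is not reachable.
Saturated cut: S→b, S→d, S→dst with total capacity 16 = current flow value. Flow is maximum.

No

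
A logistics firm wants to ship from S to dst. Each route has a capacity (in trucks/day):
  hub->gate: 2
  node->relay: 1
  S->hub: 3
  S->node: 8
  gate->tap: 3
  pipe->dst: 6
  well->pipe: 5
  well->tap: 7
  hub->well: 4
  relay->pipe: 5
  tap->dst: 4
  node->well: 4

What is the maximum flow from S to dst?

Augment S->node->relay->pipe->dst: bottleneck 1. Total 1.
Augment S->node->well->pipe->dst: bottleneck 4. Total 5.
Augment S->hub->well->pipe->dst: bottleneck 1. Total 6.
Augment S->hub->well->tap->dst: bottleneck 2. Total 8.
No augmenting path remains in the residual graph.

8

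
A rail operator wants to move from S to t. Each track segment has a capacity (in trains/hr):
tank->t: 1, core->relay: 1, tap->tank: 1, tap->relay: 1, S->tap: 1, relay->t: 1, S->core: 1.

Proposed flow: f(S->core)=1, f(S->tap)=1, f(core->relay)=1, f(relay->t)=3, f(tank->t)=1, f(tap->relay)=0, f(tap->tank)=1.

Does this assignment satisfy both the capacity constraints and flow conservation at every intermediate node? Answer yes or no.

No

Capacity violated on relay->t: flow 3 > capacity 1.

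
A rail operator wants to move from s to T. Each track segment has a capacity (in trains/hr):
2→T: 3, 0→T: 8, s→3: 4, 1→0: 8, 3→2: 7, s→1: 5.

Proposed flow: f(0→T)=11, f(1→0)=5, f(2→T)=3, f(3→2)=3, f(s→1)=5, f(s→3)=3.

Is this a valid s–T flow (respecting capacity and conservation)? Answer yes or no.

Capacity violated on 0→T: flow 11 > capacity 8.

No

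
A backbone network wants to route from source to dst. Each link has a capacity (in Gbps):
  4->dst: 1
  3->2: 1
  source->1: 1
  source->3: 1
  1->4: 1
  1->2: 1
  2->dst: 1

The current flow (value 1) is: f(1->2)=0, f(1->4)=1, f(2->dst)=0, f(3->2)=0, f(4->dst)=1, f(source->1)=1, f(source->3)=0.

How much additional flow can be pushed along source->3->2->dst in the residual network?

Residual capacities along the path: source->3: 1, 3->2: 1, 2->dst: 1.
Minimum is 1.

1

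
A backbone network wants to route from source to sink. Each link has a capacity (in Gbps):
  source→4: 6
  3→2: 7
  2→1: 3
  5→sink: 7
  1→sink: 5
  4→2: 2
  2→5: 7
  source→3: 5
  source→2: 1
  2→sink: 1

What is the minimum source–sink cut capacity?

8

Max flow = 8 (via 4 augmenting paths).
In the residual at optimum, the set reachable from source is {4, source}.
Cut edges: source→3 (cap 5), source→2 (cap 1), 4→2 (cap 2). Sum = 8.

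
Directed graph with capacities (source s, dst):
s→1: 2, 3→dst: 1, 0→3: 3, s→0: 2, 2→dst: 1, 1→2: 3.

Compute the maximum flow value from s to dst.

Augment s→0→3→dst: bottleneck 1. Total 1.
Augment s→1→2→dst: bottleneck 1. Total 2.
No augmenting path remains in the residual graph.

2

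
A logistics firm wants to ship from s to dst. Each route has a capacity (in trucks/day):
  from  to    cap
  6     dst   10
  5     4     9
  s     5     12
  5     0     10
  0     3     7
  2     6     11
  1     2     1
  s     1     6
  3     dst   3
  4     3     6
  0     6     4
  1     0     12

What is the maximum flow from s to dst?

8

Augment s→1→2→6→dst: bottleneck 1. Total 1.
Augment s→1→0→6→dst: bottleneck 4. Total 5.
Augment s→1→0→3→dst: bottleneck 1. Total 6.
Augment s→5→0→3→dst: bottleneck 2. Total 8.
No augmenting path remains in the residual graph.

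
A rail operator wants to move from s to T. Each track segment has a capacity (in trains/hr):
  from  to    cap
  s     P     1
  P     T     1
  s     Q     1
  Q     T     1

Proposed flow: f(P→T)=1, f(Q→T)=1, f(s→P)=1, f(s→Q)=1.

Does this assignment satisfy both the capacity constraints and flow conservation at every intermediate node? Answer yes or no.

Every edge has 0 ≤ f(e) ≤ cap(e).
At each intermediate node, inflow equals outflow.

Yes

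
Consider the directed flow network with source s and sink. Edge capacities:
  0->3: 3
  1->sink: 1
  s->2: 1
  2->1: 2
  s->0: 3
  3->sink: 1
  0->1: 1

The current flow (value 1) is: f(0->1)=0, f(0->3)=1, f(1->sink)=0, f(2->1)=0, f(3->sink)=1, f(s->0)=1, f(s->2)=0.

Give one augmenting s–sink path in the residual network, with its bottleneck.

Residual along s->0->1->sink: s->0: 2, 0->1: 1, 1->sink: 1.
Bottleneck = min = 1.

s->0->1->sink, bottleneck 1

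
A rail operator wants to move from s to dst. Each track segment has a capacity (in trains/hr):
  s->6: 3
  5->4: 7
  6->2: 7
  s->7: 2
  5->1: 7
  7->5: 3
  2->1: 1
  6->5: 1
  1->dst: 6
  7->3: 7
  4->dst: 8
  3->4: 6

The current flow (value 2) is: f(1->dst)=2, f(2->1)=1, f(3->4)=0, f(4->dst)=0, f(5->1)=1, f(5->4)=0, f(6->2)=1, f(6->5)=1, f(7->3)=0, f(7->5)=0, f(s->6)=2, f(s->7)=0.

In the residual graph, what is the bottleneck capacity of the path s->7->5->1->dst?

Residual capacities along the path: s->7: 2, 7->5: 3, 5->1: 6, 1->dst: 4.
Minimum is 2.

2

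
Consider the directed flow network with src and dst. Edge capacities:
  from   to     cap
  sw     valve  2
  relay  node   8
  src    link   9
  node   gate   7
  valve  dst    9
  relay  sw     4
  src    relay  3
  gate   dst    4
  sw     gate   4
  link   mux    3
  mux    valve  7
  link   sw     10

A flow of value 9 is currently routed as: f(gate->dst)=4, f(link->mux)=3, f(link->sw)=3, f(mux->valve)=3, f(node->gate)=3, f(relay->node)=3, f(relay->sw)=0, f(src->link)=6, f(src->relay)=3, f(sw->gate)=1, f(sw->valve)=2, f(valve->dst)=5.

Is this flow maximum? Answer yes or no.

Residual reachable from src: {gate, link, node, relay, src, sw}; dst is not reachable.
Saturated cut: link->mux, sw->valve, gate->dst with total capacity 9 = current flow value. Flow is maximum.

Yes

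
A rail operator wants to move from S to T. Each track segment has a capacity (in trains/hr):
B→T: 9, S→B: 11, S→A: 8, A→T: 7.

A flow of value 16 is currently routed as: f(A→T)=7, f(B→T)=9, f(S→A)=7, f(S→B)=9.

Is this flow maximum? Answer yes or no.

Yes

Residual reachable from S: {A, B, S}; T is not reachable.
Saturated cut: A→T, B→T with total capacity 16 = current flow value. Flow is maximum.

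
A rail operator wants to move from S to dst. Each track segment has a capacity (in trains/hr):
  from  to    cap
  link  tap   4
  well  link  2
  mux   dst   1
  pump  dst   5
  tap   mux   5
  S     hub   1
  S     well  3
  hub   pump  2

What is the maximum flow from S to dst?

2

Augment S→hub→pump→dst: bottleneck 1. Total 1.
Augment S→well→link→tap→mux→dst: bottleneck 1. Total 2.
No augmenting path remains in the residual graph.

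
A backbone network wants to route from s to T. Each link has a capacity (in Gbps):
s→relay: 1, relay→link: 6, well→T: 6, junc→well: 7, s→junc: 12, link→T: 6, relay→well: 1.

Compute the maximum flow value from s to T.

Augment s→junc→well→T: bottleneck 6. Total 6.
Augment s→relay→link→T: bottleneck 1. Total 7.
No augmenting path remains in the residual graph.

7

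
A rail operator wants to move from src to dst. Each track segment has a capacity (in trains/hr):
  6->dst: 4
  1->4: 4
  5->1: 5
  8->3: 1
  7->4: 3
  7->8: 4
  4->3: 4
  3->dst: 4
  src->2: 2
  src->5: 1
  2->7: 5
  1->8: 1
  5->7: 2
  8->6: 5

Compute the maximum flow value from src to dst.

3

Augment src->2->7->4->3->dst: bottleneck 2. Total 2.
Augment src->5->1->8->6->dst: bottleneck 1. Total 3.
No augmenting path remains in the residual graph.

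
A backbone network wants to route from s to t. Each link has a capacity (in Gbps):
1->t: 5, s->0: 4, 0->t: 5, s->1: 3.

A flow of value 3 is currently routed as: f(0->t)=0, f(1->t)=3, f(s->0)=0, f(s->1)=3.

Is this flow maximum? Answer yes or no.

Residual path s->0->t has bottleneck 4 > 0.
Pushing 4 along it raises the flow to 7, so the given flow is not maximum.

No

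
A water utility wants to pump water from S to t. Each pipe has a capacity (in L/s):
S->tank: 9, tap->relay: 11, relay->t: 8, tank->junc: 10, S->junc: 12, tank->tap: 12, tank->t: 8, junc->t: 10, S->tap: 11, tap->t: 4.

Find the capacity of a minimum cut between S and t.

30

Max flow = 30 (via 5 augmenting paths).
In the residual at optimum, the set reachable from S is {S, junc}.
Cut edges: S->tank (cap 9), S->tap (cap 11), junc->t (cap 10). Sum = 30.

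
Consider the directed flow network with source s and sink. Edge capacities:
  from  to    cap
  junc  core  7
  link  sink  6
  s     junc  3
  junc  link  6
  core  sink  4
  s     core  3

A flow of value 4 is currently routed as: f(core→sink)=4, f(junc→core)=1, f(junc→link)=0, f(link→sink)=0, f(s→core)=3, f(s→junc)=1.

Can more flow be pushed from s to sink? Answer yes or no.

Yes

Residual path s→junc→link→sink has bottleneck 2 > 0.
Pushing 2 along it raises the flow to 6, so the given flow is not maximum.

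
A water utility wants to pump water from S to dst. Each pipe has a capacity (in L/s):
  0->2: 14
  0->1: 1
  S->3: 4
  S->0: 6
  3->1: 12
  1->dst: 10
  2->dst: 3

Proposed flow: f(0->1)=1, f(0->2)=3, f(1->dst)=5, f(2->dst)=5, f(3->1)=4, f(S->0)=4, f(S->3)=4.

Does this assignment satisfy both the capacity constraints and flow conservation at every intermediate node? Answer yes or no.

No

Capacity violated on 2->dst: flow 5 > capacity 3.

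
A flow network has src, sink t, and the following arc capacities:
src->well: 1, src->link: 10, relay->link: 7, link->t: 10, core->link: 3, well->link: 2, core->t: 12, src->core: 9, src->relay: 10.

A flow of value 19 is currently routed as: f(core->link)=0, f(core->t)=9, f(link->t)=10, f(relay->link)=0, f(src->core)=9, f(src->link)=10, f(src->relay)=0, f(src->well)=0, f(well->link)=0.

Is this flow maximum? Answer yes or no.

Yes

Residual reachable from src: {link, relay, src, well}; t is not reachable.
Saturated cut: src->core, link->t with total capacity 19 = current flow value. Flow is maximum.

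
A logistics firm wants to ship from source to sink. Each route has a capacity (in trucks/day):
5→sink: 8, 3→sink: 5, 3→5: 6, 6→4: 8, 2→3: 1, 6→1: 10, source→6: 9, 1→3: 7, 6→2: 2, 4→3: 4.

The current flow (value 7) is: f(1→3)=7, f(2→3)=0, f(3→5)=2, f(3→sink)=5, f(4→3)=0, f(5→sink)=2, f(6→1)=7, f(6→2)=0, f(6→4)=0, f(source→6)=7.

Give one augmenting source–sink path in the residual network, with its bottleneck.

source→6→2→3→5→sink, bottleneck 1

Residual along source→6→2→3→5→sink: source→6: 2, 6→2: 2, 2→3: 1, 3→5: 4, 5→sink: 6.
Bottleneck = min = 1.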